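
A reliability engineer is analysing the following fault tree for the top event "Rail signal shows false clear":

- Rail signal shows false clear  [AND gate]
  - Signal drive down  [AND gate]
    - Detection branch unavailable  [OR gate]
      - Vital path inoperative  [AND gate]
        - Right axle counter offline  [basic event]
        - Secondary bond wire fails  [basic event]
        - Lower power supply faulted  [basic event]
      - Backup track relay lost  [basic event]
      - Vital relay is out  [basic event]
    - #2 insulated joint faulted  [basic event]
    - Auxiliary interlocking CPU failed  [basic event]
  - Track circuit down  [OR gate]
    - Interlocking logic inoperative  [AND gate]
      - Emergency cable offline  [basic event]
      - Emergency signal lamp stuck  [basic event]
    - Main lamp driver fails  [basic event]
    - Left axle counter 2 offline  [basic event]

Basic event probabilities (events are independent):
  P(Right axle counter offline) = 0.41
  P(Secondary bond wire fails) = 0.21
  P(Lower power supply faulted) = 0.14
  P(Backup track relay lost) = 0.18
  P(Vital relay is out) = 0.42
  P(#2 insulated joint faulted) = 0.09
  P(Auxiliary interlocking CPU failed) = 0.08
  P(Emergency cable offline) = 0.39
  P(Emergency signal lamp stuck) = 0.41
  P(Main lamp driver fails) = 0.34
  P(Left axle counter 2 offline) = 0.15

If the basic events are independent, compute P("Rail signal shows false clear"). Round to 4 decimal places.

0.0020

P(Vital path inoperative) [AND] = 0.41 × 0.21 × 0.14 = 0.012054
P(Detection branch unavailable) [OR] = 1 − (1−0.012054) × (1−0.18) × (1−0.42) = 0.530133
P(Signal drive down) [AND] = 0.530133 × 0.09 × 0.08 = 0.003817
P(Interlocking logic inoperative) [AND] = 0.39 × 0.41 = 0.159900
P(Track circuit down) [OR] = 1 − (1−0.159900) × (1−0.34) × (1−0.15) = 0.528704
P(Rail signal shows false clear) [AND] = 0.003817 × 0.528704 = 0.002018
Rounded to 4 decimal places: P(Rail signal shows false clear) ≈ 0.0020.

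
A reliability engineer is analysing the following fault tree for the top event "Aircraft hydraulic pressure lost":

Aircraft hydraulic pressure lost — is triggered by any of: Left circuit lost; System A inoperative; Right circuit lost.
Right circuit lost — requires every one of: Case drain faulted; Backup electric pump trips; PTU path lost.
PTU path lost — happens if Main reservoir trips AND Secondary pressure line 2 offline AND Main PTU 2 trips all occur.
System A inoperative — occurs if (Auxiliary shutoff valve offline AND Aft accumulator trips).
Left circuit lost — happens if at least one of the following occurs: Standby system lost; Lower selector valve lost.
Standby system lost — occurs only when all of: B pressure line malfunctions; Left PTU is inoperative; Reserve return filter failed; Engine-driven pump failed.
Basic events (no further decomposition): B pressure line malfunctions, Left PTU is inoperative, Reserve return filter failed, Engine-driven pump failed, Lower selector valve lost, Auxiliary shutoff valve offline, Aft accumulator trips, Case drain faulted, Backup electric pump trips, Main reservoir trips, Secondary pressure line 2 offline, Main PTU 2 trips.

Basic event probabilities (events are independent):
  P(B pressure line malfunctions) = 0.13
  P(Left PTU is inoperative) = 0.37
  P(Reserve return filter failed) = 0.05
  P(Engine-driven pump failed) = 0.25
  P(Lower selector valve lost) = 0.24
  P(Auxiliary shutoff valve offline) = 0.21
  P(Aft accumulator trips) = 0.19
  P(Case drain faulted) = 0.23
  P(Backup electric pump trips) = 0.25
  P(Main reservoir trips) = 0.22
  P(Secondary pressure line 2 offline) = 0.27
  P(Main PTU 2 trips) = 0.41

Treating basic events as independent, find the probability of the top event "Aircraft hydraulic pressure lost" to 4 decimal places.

0.2718

P(Standby system lost) [AND] = 0.13 × 0.37 × 0.05 × 0.25 = 0.000601
P(Left circuit lost) [OR] = 1 − (1−0.000601) × (1−0.24) = 0.240457
P(System A inoperative) [AND] = 0.21 × 0.19 = 0.039900
P(PTU path lost) [AND] = 0.22 × 0.27 × 0.41 = 0.024354
P(Right circuit lost) [AND] = 0.23 × 0.25 × 0.024354 = 0.001400
P(Aircraft hydraulic pressure lost) [OR] = 1 − (1−0.240457) × (1−0.039900) × (1−0.001400) = 0.271784
Rounded to 4 decimal places: P(Aircraft hydraulic pressure lost) ≈ 0.2718.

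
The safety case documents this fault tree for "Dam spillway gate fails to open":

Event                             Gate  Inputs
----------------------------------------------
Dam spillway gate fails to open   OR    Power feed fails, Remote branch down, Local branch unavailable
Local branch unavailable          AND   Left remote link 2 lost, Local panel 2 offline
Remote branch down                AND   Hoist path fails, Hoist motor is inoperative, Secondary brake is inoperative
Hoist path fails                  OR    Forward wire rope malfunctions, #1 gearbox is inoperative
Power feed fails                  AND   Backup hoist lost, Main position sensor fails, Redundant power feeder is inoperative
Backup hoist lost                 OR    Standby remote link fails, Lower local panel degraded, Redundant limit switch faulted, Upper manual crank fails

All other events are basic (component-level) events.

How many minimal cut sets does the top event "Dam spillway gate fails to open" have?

Backup hoist lost [OR]: union of children's cut sets → 4 cut set(s).
Power feed fails [AND]: one cut set from each child combined → 4 × 1 × 1 = 4 cut set(s).
Hoist path fails [OR]: union of children's cut sets → 2 cut set(s).
Remote branch down [AND]: one cut set from each child combined → 2 × 1 × 1 = 2 cut set(s).
Local branch unavailable [AND]: one cut set from each child combined → 1 × 1 = 1 cut set(s).
Dam spillway gate fails to open [OR]: union of children's cut sets → 7 cut set(s).
Minimal cut sets: {Main position sensor fails, Redundant power feeder is inoperative, Standby remote link fails}; {Lower local panel degraded, Main position sensor fails, Redundant power feeder is inoperative}; {Main position sensor fails, Redundant limit switch faulted, Redundant power feeder is inoperative}; {Main position sensor fails, Redundant power feeder is inoperative, Upper manual crank fails}; {Forward wire rope malfunctions, Hoist motor is inoperative, Secondary brake is inoperative}; {#1 gearbox is inoperative, Hoist motor is inoperative, Secondary brake is inoperative}; {Left remote link 2 lost, Local panel 2 offline}.

7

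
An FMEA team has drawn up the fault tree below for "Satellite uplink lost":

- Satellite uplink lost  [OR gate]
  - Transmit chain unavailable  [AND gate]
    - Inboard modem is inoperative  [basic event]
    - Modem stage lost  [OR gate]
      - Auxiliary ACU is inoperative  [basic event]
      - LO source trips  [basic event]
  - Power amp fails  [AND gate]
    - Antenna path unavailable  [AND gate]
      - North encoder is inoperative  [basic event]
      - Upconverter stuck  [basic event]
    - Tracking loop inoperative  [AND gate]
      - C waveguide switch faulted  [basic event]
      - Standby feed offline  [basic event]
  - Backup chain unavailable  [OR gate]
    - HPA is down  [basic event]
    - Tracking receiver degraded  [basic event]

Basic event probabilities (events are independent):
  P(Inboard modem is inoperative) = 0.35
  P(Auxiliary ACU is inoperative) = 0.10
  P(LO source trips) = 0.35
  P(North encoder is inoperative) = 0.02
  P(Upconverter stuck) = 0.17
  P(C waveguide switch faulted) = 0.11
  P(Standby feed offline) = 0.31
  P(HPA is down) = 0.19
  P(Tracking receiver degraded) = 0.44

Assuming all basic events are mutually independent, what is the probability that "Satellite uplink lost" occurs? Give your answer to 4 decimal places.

0.6123

P(Modem stage lost) [OR] = 1 − (1−0.10) × (1−0.35) = 0.415000
P(Transmit chain unavailable) [AND] = 0.35 × 0.415000 = 0.145250
P(Antenna path unavailable) [AND] = 0.02 × 0.17 = 0.003400
P(Tracking loop inoperative) [AND] = 0.11 × 0.31 = 0.034100
P(Power amp fails) [AND] = 0.003400 × 0.034100 = 0.000116
P(Backup chain unavailable) [OR] = 1 − (1−0.19) × (1−0.44) = 0.546400
P(Satellite uplink lost) [OR] = 1 − (1−0.145250) × (1−0.000116) × (1−0.546400) = 0.612330
Rounded to 4 decimal places: P(Satellite uplink lost) ≈ 0.6123.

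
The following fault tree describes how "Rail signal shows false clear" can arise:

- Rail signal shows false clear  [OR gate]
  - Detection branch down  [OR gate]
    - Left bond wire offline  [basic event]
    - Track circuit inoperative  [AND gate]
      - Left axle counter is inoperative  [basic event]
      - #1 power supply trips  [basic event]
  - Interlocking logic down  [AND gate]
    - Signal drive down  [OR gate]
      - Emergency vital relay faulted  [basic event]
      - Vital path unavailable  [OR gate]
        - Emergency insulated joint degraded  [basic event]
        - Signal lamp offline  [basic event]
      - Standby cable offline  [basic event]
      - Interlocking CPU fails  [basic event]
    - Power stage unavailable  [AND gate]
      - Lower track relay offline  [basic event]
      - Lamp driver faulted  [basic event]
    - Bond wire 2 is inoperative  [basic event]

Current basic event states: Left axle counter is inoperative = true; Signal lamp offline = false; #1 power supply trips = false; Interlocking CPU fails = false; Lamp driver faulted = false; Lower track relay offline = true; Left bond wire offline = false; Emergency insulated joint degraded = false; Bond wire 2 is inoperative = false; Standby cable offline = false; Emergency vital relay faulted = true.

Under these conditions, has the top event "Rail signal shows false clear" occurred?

No

Track circuit inoperative [AND]: Left axle counter is inoperative=occurs, #1 power supply trips=not → not all inputs occur → does not occur.
Detection branch down [OR]: Left bond wire offline=not, Track circuit inoperative=not → no input occurs → does not occur.
Vital path unavailable [OR]: Emergency insulated joint degraded=not, Signal lamp offline=not → no input occurs → does not occur.
Signal drive down [OR]: Emergency vital relay faulted=occurs, Vital path unavailable=not, Standby cable offline=not, Interlocking CPU fails=not → at least one input occurs → occurs.
Power stage unavailable [AND]: Lower track relay offline=occurs, Lamp driver faulted=not → not all inputs occur → does not occur.
Interlocking logic down [AND]: Signal drive down=occurs, Power stage unavailable=not, Bond wire 2 is inoperative=not → not all inputs occur → does not occur.
Rail signal shows false clear [OR]: Detection branch down=not, Interlocking logic down=not → no input occurs → does not occur.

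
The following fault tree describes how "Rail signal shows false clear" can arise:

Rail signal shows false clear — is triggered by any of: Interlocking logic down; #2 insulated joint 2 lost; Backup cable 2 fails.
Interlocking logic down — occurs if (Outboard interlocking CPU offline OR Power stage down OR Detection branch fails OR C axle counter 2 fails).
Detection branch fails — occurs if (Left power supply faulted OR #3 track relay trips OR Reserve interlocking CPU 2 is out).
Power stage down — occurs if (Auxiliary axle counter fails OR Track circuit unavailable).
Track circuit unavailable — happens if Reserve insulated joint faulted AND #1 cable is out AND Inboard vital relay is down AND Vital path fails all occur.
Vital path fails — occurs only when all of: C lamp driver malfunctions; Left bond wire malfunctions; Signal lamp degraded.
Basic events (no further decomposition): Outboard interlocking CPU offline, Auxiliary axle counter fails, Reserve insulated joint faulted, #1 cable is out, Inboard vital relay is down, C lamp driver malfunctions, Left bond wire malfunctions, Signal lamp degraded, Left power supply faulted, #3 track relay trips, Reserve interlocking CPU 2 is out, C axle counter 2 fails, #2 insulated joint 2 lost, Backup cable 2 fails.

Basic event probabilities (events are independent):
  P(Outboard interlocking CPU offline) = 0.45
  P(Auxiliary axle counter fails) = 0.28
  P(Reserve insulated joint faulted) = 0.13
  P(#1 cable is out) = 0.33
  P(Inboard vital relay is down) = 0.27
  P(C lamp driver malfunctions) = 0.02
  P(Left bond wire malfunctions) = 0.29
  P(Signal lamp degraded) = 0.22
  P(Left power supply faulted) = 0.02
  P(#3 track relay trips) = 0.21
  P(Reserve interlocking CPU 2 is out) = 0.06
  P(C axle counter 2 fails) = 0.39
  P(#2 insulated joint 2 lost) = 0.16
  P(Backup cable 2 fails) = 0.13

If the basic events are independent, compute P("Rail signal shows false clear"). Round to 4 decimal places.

0.8715

P(Vital path fails) [AND] = 0.02 × 0.29 × 0.22 = 0.001276
P(Track circuit unavailable) [AND] = 0.13 × 0.33 × 0.27 × 0.001276 = 0.000015
P(Power stage down) [OR] = 1 − (1−0.28) × (1−0.000015) = 0.280011
P(Detection branch fails) [OR] = 1 − (1−0.02) × (1−0.21) × (1−0.06) = 0.272252
P(Interlocking logic down) [OR] = 1 − (1−0.45) × (1−0.280011) × (1−0.272252) × (1−0.39) = 0.824208
P(Rail signal shows false clear) [OR] = 1 − (1−0.824208) × (1−0.16) × (1−0.13) = 0.871531
Rounded to 4 decimal places: P(Rail signal shows false clear) ≈ 0.8715.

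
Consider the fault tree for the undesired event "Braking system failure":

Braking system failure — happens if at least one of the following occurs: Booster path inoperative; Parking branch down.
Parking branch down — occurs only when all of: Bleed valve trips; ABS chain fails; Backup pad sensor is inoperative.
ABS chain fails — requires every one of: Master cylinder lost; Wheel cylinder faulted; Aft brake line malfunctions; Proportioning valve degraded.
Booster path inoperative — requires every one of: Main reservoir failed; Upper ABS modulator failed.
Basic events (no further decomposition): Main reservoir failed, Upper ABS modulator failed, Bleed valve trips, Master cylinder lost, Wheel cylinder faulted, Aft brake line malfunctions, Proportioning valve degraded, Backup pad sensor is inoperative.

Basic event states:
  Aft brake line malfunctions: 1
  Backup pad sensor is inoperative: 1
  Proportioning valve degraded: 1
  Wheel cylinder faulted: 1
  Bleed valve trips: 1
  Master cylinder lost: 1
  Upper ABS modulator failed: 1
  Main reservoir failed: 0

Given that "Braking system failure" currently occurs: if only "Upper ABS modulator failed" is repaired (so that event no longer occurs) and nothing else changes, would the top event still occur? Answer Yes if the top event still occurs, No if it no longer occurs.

Counterfactual: set "Upper ABS modulator failed" to not occurred.
Booster path inoperative [AND]: Main reservoir failed=not, Upper ABS modulator failed=not → not all inputs occur → does not occur.
ABS chain fails [AND]: Master cylinder lost=occurs, Wheel cylinder faulted=occurs, Aft brake line malfunctions=occurs, Proportioning valve degraded=occurs → all inputs occur → occurs.
Parking branch down [AND]: Bleed valve trips=occurs, ABS chain fails=occurs, Backup pad sensor is inoperative=occurs → all inputs occur → occurs.
Braking system failure [OR]: Booster path inoperative=not, Parking branch down=occurs → at least one input occurs → occurs.

Yes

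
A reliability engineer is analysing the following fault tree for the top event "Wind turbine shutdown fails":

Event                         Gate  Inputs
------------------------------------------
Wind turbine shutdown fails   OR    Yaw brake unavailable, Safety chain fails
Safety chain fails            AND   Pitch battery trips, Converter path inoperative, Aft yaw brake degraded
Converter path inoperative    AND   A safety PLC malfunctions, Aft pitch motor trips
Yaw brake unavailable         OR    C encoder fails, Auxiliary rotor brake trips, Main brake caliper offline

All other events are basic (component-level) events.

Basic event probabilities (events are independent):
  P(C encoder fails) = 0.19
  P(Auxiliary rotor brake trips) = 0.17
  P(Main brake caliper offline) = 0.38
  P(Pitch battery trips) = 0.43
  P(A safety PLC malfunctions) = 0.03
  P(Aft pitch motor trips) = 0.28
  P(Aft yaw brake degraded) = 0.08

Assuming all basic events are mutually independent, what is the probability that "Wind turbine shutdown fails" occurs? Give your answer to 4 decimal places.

0.5833

P(Yaw brake unavailable) [OR] = 1 − (1−0.19) × (1−0.17) × (1−0.38) = 0.583174
P(Converter path inoperative) [AND] = 0.03 × 0.28 = 0.008400
P(Safety chain fails) [AND] = 0.43 × 0.008400 × 0.08 = 0.000289
P(Wind turbine shutdown fails) [OR] = 1 − (1−0.583174) × (1−0.000289) = 0.583294
Rounded to 4 decimal places: P(Wind turbine shutdown fails) ≈ 0.5833.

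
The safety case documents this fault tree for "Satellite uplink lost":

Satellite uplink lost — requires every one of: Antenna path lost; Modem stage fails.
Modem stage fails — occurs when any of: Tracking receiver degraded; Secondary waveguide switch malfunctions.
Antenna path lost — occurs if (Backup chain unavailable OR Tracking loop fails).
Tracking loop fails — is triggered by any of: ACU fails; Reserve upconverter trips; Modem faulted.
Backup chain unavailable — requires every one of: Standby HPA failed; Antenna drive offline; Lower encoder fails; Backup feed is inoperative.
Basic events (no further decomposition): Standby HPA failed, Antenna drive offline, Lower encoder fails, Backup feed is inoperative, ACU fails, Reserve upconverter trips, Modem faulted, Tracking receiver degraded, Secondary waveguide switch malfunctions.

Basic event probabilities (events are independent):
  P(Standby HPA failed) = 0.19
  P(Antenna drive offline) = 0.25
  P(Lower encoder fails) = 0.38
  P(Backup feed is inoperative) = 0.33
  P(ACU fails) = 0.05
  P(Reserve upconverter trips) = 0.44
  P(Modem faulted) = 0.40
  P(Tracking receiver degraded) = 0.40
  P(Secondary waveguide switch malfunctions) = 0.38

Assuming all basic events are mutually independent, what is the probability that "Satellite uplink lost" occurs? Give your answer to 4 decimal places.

0.4287

P(Backup chain unavailable) [AND] = 0.19 × 0.25 × 0.38 × 0.33 = 0.005957
P(Tracking loop fails) [OR] = 1 − (1−0.05) × (1−0.44) × (1−0.40) = 0.680800
P(Antenna path lost) [OR] = 1 − (1−0.005957) × (1−0.680800) = 0.682701
P(Modem stage fails) [OR] = 1 − (1−0.40) × (1−0.38) = 0.628000
P(Satellite uplink lost) [AND] = 0.682701 × 0.628000 = 0.428736
Rounded to 4 decimal places: P(Satellite uplink lost) ≈ 0.4287.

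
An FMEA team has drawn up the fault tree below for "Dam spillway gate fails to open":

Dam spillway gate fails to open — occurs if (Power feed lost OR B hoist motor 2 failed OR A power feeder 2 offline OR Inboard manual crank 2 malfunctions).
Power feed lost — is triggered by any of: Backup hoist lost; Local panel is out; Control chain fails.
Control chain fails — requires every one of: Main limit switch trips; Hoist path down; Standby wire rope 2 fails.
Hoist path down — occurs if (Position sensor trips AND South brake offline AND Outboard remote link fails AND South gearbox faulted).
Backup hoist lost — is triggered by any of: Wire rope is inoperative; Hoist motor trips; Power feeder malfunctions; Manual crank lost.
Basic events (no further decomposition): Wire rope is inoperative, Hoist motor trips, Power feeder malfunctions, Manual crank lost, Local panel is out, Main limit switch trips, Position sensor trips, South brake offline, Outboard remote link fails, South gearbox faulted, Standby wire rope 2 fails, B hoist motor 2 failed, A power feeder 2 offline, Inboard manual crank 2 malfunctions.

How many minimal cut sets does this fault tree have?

9

Backup hoist lost [OR]: union of children's cut sets → 4 cut set(s).
Hoist path down [AND]: one cut set from each child combined → 1 × 1 × 1 × 1 = 1 cut set(s).
Control chain fails [AND]: one cut set from each child combined → 1 × 1 × 1 = 1 cut set(s).
Power feed lost [OR]: union of children's cut sets → 6 cut set(s).
Dam spillway gate fails to open [OR]: union of children's cut sets → 9 cut set(s).
Minimal cut sets: {Wire rope is inoperative}; {Hoist motor trips}; {Power feeder malfunctions}; {Manual crank lost}; {Local panel is out}; {Main limit switch trips, Outboard remote link fails, Position sensor trips, South brake offline, South gearbox faulted, Standby wire rope 2 fails}; {B hoist motor 2 failed}; {A power feeder 2 offline}; {Inboard manual crank 2 malfunctions}.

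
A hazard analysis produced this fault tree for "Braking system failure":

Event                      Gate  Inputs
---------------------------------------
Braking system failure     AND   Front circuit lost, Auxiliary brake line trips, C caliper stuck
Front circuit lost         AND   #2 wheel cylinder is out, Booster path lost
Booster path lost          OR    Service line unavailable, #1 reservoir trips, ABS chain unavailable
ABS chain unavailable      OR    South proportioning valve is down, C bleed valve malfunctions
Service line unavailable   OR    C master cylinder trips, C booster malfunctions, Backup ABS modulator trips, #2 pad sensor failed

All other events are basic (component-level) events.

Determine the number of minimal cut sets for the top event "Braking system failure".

7

Service line unavailable [OR]: union of children's cut sets → 4 cut set(s).
ABS chain unavailable [OR]: union of children's cut sets → 2 cut set(s).
Booster path lost [OR]: union of children's cut sets → 7 cut set(s).
Front circuit lost [AND]: one cut set from each child combined → 1 × 7 = 7 cut set(s).
Braking system failure [AND]: one cut set from each child combined → 7 × 1 × 1 = 7 cut set(s).
Minimal cut sets: {#2 wheel cylinder is out, Auxiliary brake line trips, C caliper stuck, C master cylinder trips}; {#2 wheel cylinder is out, Auxiliary brake line trips, C booster malfunctions, C caliper stuck}; {#2 wheel cylinder is out, Auxiliary brake line trips, Backup ABS modulator trips, C caliper stuck}; {#2 pad sensor failed, #2 wheel cylinder is out, Auxiliary brake line trips, C caliper stuck}; {#1 reservoir trips, #2 wheel cylinder is out, Auxiliary brake line trips, C caliper stuck}; {#2 wheel cylinder is out, Auxiliary brake line trips, C caliper stuck, South proportioning valve is down}; {#2 wheel cylinder is out, Auxiliary brake line trips, C bleed valve malfunctions, C caliper stuck}.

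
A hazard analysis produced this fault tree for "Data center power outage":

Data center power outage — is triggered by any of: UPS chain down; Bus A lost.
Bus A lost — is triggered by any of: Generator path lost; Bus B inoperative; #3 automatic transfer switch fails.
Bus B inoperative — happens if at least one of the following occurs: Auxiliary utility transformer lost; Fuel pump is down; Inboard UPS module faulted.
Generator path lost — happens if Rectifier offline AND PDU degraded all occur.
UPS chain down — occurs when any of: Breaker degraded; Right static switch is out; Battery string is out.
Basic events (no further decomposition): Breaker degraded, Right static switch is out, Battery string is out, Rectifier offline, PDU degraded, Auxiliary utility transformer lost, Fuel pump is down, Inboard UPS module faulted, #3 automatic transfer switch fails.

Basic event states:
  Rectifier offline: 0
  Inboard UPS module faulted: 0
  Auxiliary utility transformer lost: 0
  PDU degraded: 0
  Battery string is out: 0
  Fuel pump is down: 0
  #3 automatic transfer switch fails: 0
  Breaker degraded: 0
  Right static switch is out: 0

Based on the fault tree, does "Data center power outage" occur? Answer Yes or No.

UPS chain down [OR]: Breaker degraded=not, Right static switch is out=not, Battery string is out=not → no input occurs → does not occur.
Generator path lost [AND]: Rectifier offline=not, PDU degraded=not → not all inputs occur → does not occur.
Bus B inoperative [OR]: Auxiliary utility transformer lost=not, Fuel pump is down=not, Inboard UPS module faulted=not → no input occurs → does not occur.
Bus A lost [OR]: Generator path lost=not, Bus B inoperative=not, #3 automatic transfer switch fails=not → no input occurs → does not occur.
Data center power outage [OR]: UPS chain down=not, Bus A lost=not → no input occurs → does not occur.

No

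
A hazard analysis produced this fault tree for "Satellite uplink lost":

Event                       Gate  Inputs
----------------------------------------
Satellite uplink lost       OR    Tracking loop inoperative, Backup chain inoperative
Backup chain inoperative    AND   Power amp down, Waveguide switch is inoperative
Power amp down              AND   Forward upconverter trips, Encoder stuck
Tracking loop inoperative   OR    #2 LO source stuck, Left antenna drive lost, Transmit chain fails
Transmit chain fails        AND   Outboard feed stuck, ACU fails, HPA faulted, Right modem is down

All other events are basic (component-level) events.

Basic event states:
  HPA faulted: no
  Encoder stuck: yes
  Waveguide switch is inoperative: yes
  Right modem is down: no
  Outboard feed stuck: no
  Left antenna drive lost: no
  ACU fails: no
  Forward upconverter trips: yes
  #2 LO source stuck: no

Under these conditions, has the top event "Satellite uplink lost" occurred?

Yes

Transmit chain fails [AND]: Outboard feed stuck=not, ACU fails=not, HPA faulted=not, Right modem is down=not → not all inputs occur → does not occur.
Tracking loop inoperative [OR]: #2 LO source stuck=not, Left antenna drive lost=not, Transmit chain fails=not → no input occurs → does not occur.
Power amp down [AND]: Forward upconverter trips=occurs, Encoder stuck=occurs → all inputs occur → occurs.
Backup chain inoperative [AND]: Power amp down=occurs, Waveguide switch is inoperative=occurs → all inputs occur → occurs.
Satellite uplink lost [OR]: Tracking loop inoperative=not, Backup chain inoperative=occurs → at least one input occurs → occurs.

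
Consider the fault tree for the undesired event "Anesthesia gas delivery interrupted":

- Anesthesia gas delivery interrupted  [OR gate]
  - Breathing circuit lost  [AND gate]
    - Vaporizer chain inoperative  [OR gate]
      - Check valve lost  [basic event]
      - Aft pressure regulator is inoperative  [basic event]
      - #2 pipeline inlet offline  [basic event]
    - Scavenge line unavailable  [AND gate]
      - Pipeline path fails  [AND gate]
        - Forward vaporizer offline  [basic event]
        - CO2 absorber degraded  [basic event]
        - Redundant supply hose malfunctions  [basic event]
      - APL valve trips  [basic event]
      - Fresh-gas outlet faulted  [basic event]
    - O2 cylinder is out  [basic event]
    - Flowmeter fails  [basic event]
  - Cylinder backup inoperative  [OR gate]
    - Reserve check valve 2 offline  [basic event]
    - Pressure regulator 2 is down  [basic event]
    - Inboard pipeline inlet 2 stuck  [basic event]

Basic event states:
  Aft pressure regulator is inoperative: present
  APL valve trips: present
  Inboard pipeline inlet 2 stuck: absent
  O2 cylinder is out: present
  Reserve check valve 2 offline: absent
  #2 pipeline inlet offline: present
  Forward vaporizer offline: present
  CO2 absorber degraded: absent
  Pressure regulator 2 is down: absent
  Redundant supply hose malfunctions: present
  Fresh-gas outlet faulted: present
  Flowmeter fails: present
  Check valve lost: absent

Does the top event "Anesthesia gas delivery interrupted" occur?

No

Vaporizer chain inoperative [OR]: Check valve lost=not, Aft pressure regulator is inoperative=occurs, #2 pipeline inlet offline=occurs → at least one input occurs → occurs.
Pipeline path fails [AND]: Forward vaporizer offline=occurs, CO2 absorber degraded=not, Redundant supply hose malfunctions=occurs → not all inputs occur → does not occur.
Scavenge line unavailable [AND]: Pipeline path fails=not, APL valve trips=occurs, Fresh-gas outlet faulted=occurs → not all inputs occur → does not occur.
Breathing circuit lost [AND]: Vaporizer chain inoperative=occurs, Scavenge line unavailable=not, O2 cylinder is out=occurs, Flowmeter fails=occurs → not all inputs occur → does not occur.
Cylinder backup inoperative [OR]: Reserve check valve 2 offline=not, Pressure regulator 2 is down=not, Inboard pipeline inlet 2 stuck=not → no input occurs → does not occur.
Anesthesia gas delivery interrupted [OR]: Breathing circuit lost=not, Cylinder backup inoperative=not → no input occurs → does not occur.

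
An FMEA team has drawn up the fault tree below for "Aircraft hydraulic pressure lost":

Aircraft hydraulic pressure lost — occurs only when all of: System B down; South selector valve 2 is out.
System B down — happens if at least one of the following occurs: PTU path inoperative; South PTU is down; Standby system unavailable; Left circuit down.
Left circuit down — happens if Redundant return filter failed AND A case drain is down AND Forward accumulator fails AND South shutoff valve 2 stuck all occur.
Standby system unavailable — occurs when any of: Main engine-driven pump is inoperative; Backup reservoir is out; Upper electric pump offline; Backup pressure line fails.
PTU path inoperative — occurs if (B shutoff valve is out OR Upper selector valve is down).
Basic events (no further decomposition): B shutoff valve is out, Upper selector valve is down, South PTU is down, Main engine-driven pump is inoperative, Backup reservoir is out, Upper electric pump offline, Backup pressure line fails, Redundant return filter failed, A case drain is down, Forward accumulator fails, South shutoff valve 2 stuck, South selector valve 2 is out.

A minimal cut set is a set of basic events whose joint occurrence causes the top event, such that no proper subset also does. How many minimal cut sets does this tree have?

8

PTU path inoperative [OR]: union of children's cut sets → 2 cut set(s).
Standby system unavailable [OR]: union of children's cut sets → 4 cut set(s).
Left circuit down [AND]: one cut set from each child combined → 1 × 1 × 1 × 1 = 1 cut set(s).
System B down [OR]: union of children's cut sets → 8 cut set(s).
Aircraft hydraulic pressure lost [AND]: one cut set from each child combined → 8 × 1 = 8 cut set(s).
Minimal cut sets: {B shutoff valve is out, South selector valve 2 is out}; {South selector valve 2 is out, Upper selector valve is down}; {South PTU is down, South selector valve 2 is out}; {Main engine-driven pump is inoperative, South selector valve 2 is out}; {Backup reservoir is out, South selector valve 2 is out}; {South selector valve 2 is out, Upper electric pump offline}; {Backup pressure line fails, South selector valve 2 is out}; {A case drain is down, Forward accumulator fails, Redundant return filter failed, South selector valve 2 is out, South shutoff valve 2 stuck}.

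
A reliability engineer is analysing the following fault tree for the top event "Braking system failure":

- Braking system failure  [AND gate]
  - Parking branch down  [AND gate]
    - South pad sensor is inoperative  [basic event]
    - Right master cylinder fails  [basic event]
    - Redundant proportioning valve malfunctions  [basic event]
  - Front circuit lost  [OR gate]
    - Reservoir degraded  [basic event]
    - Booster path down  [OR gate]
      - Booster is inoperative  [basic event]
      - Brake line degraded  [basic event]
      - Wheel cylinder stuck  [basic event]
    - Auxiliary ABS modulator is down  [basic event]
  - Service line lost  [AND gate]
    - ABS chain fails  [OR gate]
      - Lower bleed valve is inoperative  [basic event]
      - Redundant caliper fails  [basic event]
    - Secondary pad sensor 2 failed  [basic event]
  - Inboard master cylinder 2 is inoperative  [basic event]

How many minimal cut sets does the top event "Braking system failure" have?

10

Parking branch down [AND]: one cut set from each child combined → 1 × 1 × 1 = 1 cut set(s).
Booster path down [OR]: union of children's cut sets → 3 cut set(s).
Front circuit lost [OR]: union of children's cut sets → 5 cut set(s).
ABS chain fails [OR]: union of children's cut sets → 2 cut set(s).
Service line lost [AND]: one cut set from each child combined → 2 × 1 = 2 cut set(s).
Braking system failure [AND]: one cut set from each child combined → 1 × 5 × 2 × 1 = 10 cut set(s).
Minimal cut sets: {Inboard master cylinder 2 is inoperative, Lower bleed valve is inoperative, Redundant proportioning valve malfunctions, Reservoir degraded, Right master cylinder fails, Secondary pad sensor 2 failed, South pad sensor is inoperative}; {Inboard master cylinder 2 is inoperative, Redundant caliper fails, Redundant proportioning valve malfunctions, Reservoir degraded, Right master cylinder fails, Secondary pad sensor 2 failed, South pad sensor is inoperative}; {Booster is inoperative, Inboard master cylinder 2 is inoperative, Lower bleed valve is inoperative, Redundant proportioning valve malfunctions, Right master cylinder fails, Secondary pad sensor 2 failed, South pad sensor is inoperative}; {Booster is inoperative, Inboard master cylinder 2 is inoperative, Redundant caliper fails, Redundant proportioning valve malfunctions, Right master cylinder fails, Secondary pad sensor 2 failed, South pad sensor is inoperative}; {Brake line degraded, Inboard master cylinder 2 is inoperative, Lower bleed valve is inoperative, Redundant proportioning valve malfunctions, Right master cylinder fails, Secondary pad sensor 2 failed, South pad sensor is inoperative}; {Brake line degraded, Inboard master cylinder 2 is inoperative, Redundant caliper fails, Redundant proportioning valve malfunctions, Right master cylinder fails, Secondary pad sensor 2 failed, South pad sensor is inoperative}; {Inboard master cylinder 2 is inoperative, Lower bleed valve is inoperative, Redundant proportioning valve malfunctions, Right master cylinder fails, Secondary pad sensor 2 failed, South pad sensor is inoperative, Wheel cylinder stuck}; {Inboard master cylinder 2 is inoperative, Redundant caliper fails, Redundant proportioning valve malfunctions, Right master cylinder fails, Secondary pad sensor 2 failed, South pad sensor is inoperative, Wheel cylinder stuck}; {Auxiliary ABS modulator is down, Inboard master cylinder 2 is inoperative, Lower bleed valve is inoperative, Redundant proportioning valve malfunctions, Right master cylinder fails, Secondary pad sensor 2 failed, South pad sensor is inoperative}; {Auxiliary ABS modulator is down, Inboard master cylinder 2 is inoperative, Redundant caliper fails, Redundant proportioning valve malfunctions, Right master cylinder fails, Secondary pad sensor 2 failed, South pad sensor is inoperative}.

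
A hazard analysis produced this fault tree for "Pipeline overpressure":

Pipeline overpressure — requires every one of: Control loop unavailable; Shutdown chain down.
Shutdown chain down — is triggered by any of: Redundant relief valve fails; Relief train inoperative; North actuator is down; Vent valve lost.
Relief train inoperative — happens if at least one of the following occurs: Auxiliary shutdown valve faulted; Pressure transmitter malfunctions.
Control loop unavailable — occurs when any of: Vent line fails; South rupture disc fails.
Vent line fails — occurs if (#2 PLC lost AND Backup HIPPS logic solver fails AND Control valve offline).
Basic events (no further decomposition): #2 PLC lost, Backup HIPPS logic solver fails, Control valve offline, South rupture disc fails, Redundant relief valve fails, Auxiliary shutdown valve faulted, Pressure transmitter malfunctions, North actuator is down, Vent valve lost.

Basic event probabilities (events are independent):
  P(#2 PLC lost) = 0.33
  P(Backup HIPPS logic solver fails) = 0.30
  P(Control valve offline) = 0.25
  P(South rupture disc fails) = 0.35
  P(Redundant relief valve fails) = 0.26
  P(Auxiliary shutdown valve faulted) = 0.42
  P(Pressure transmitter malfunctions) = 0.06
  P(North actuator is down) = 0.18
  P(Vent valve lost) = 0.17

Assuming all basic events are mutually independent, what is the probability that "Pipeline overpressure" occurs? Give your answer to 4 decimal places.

P(Vent line fails) [AND] = 0.33 × 0.30 × 0.25 = 0.024750
P(Control loop unavailable) [OR] = 1 − (1−0.024750) × (1−0.35) = 0.366088
P(Relief train inoperative) [OR] = 1 − (1−0.42) × (1−0.06) = 0.454800
P(Shutdown chain down) [OR] = 1 − (1−0.26) × (1−0.454800) × (1−0.18) × (1−0.17) = 0.725413
P(Pipeline overpressure) [AND] = 0.366088 × 0.725413 = 0.265565
Rounded to 4 decimal places: P(Pipeline overpressure) ≈ 0.2656.

0.2656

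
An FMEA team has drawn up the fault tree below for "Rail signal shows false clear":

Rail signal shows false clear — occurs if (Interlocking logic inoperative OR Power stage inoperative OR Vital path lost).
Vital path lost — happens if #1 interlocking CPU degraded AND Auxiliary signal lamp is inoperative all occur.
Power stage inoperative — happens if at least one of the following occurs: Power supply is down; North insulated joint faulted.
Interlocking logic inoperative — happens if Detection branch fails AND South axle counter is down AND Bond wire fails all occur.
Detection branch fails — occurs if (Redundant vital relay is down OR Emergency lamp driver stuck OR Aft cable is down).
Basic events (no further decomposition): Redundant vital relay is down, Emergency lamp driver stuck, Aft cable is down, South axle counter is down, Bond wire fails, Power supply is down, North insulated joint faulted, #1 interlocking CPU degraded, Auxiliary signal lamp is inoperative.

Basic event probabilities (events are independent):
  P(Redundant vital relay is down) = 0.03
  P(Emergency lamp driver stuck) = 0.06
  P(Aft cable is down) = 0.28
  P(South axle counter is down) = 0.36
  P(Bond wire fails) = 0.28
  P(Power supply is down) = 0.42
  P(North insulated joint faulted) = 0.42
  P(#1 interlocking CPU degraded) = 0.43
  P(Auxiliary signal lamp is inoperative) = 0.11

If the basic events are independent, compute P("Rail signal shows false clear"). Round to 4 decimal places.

0.6906

P(Detection branch fails) [OR] = 1 − (1−0.03) × (1−0.06) × (1−0.28) = 0.343504
P(Interlocking logic inoperative) [AND] = 0.343504 × 0.36 × 0.28 = 0.034625
P(Power stage inoperative) [OR] = 1 − (1−0.42) × (1−0.42) = 0.663600
P(Vital path lost) [AND] = 0.43 × 0.11 = 0.047300
P(Rail signal shows false clear) [OR] = 1 − (1−0.034625) × (1−0.663600) × (1−0.047300) = 0.690609
Rounded to 4 decimal places: P(Rail signal shows false clear) ≈ 0.6906.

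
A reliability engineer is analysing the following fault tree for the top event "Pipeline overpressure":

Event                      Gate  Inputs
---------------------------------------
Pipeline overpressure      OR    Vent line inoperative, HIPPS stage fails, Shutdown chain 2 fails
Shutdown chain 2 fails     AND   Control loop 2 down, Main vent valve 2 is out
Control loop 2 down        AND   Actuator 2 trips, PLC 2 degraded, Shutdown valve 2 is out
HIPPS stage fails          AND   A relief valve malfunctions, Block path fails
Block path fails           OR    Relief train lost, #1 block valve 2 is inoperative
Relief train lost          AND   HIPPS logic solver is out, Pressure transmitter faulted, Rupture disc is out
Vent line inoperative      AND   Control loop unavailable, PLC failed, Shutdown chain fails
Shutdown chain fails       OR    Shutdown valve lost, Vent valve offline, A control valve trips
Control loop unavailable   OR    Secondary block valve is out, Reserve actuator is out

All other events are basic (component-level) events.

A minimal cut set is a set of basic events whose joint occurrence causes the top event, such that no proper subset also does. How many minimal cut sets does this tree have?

Control loop unavailable [OR]: union of children's cut sets → 2 cut set(s).
Shutdown chain fails [OR]: union of children's cut sets → 3 cut set(s).
Vent line inoperative [AND]: one cut set from each child combined → 2 × 1 × 3 = 6 cut set(s).
Relief train lost [AND]: one cut set from each child combined → 1 × 1 × 1 = 1 cut set(s).
Block path fails [OR]: union of children's cut sets → 2 cut set(s).
HIPPS stage fails [AND]: one cut set from each child combined → 1 × 2 = 2 cut set(s).
Control loop 2 down [AND]: one cut set from each child combined → 1 × 1 × 1 = 1 cut set(s).
Shutdown chain 2 fails [AND]: one cut set from each child combined → 1 × 1 = 1 cut set(s).
Pipeline overpressure [OR]: union of children's cut sets → 9 cut set(s).
Minimal cut sets: {PLC failed, Secondary block valve is out, Shutdown valve lost}; {PLC failed, Secondary block valve is out, Vent valve offline}; {A control valve trips, PLC failed, Secondary block valve is out}; {PLC failed, Reserve actuator is out, Shutdown valve lost}; {PLC failed, Reserve actuator is out, Vent valve offline}; {A control valve trips, PLC failed, Reserve actuator is out}; {A relief valve malfunctions, HIPPS logic solver is out, Pressure transmitter faulted, Rupture disc is out}; {#1 block valve 2 is inoperative, A relief valve malfunctions}; {Actuator 2 trips, Main vent valve 2 is out, PLC 2 degraded, Shutdown valve 2 is out}.

9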